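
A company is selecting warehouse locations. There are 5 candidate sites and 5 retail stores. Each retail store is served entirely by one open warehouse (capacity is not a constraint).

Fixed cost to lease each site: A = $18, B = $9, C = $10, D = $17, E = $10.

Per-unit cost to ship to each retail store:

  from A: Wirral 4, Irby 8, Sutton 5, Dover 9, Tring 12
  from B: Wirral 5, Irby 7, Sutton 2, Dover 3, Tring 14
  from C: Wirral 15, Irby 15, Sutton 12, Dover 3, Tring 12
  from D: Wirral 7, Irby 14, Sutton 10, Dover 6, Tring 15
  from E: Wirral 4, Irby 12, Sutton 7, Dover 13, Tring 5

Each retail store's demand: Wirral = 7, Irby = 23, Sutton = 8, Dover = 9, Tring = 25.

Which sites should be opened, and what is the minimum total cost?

For any fixed open set, each retail store goes to its cheapest open site; total = fixed + service.
{B, E}: Wirral→E 4·7=28, Irby→B 7·23=161, Sutton→B 2·8=16, Dover→B 3·9=27, Tring→E 5·25=125. Service 357; fixed 19; total 376.
{B, C, E}: Wirral→E 4·7=28, Irby→B 7·23=161, Sutton→B 2·8=16, Dover→B 3·9=27, Tring→E 5·25=125. Service 357; fixed 29; total 386.
{B, D, E}: service 357 + fixed 36 = 393
{A, B, C, D, E}: service 357 + fixed 64 = 421
No other subset beats 376.

Open B and E; minimum total cost 376.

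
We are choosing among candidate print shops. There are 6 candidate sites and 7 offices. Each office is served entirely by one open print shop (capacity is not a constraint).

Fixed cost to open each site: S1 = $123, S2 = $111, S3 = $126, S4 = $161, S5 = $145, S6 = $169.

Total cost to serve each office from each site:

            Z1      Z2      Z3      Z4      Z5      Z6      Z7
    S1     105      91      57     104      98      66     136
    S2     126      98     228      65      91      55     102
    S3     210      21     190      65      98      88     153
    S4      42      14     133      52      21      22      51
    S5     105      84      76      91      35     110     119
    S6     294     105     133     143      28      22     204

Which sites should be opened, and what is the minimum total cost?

Open S4 only; minimum total cost 496.

For any fixed open set, each office goes to its cheapest open site; total = fixed + service.
{S4}: Z1→S4 42, Z2→S4 14, Z3→S4 133, Z4→S4 52, Z5→S4 21, Z6→S4 22, Z7→S4 51. Service 335; fixed 161; total 496.
{S1, S4}: service 259 + fixed 284 = 543
{S4, S5}: service 278 + fixed 306 = 584
{S1, S2, S3, S4, S5, S6}: service 259 + fixed 835 = 1094
No other subset beats 496.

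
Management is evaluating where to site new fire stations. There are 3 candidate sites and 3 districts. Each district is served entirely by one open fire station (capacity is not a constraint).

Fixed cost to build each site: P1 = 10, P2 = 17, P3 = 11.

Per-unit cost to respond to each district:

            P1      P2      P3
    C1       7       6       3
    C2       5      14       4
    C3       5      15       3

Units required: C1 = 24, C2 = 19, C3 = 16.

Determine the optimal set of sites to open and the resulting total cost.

Open P3 only; minimum total cost 207.

For any fixed open set, each district goes to its cheapest open site; total = fixed + service.
{P3}: C1→P3 3·24=72, C2→P3 4·19=76, C3→P3 3·16=48. Service 196; fixed 11; total 207.
{P1, P3}: C1→P3 3·24=72, C2→P3 4·19=76, C3→P3 3·16=48. Service 196; fixed 21; total 217.
{P2, P3}: service 196 + fixed 28 = 224
{P1, P2, P3}: C1→P3 3·24=72, C2→P3 4·19=76, C3→P3 3·16=48. Service 196; fixed 38; total 234.
No other subset beats 207.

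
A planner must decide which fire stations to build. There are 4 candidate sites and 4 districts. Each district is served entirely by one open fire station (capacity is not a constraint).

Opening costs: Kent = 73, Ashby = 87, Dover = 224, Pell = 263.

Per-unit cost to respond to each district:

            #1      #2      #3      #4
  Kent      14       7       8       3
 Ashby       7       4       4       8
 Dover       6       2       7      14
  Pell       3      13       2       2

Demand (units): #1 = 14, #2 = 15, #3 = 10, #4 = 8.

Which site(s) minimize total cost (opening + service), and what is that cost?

For any fixed open set, each district goes to its cheapest open site; total = fixed + service.
{Ashby}: #1→Ashby 7·14=98, #2→Ashby 4·15=60, #3→Ashby 4·10=40, #4→Ashby 8·8=64. Service 262; fixed 87; total 349.
{Kent, Ashby}: service 222 + fixed 160 = 382
{Kent}: service 405 + fixed 73 = 478
{Kent, Ashby, Dover, Pell}: service 108 + fixed 647 = 755
(All 15 nonempty subsets were checked; Ashby only is lowest.)

Open Ashby only; minimum total cost 349.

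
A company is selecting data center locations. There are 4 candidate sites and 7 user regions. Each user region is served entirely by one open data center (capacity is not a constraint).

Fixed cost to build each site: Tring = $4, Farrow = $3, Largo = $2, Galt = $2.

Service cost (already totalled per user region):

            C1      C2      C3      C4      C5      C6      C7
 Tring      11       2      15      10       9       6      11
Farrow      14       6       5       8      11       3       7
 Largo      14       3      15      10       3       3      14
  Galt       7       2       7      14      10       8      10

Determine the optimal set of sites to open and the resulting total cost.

Open Farrow, Largo and Galt; minimum total cost 42.

For any fixed open set, each user region goes to its cheapest open site; total = fixed + service.
{Farrow, Largo, Galt}: C1→Galt 7, C2→Galt 2, C3→Farrow 5, C4→Farrow 8, C5→Largo 3, C6→Farrow 3, C7→Farrow 7. Service 35; fixed 7; total 42.
{Tring, Farrow, Largo, Galt}: C1→Galt 7, C2→Tring 2, C3→Farrow 5, C4→Farrow 8, C5→Largo 3, C6→Farrow 3, C7→Farrow 7. Service 35; fixed 11; total 46.
{Largo, Galt}: service 42 + fixed 4 = 46
{Largo}: C1→Largo 14, C2→Largo 3, C3→Largo 15, C4→Largo 10, C5→Largo 3, C6→Largo 3, C7→Largo 14. Service 62; fixed 2; total 64.
(All 15 nonempty subsets were checked; Farrow, Largo and Galt is lowest.)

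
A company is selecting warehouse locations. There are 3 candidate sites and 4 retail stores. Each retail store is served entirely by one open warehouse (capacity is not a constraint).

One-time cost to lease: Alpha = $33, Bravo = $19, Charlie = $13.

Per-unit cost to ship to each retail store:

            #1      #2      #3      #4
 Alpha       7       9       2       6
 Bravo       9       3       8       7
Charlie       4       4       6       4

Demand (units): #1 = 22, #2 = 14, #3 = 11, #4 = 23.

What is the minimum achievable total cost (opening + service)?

For any fixed open set, each retail store goes to its cheapest open site; total = fixed + service.
{Alpha, Charlie}: #1→Charlie 4·22=88, #2→Charlie 4·14=56, #3→Alpha 2·11=22, #4→Charlie 4·23=92. Service 258; fixed 46; total 304.
{Alpha, Bravo, Charlie}: #1→Charlie 4·22=88, #2→Bravo 3·14=42, #3→Alpha 2·11=22, #4→Charlie 4·23=92. Service 244; fixed 65; total 309.
{Charlie}: service 302 + fixed 13 = 315
No other subset beats 304.

Minimum total cost: 304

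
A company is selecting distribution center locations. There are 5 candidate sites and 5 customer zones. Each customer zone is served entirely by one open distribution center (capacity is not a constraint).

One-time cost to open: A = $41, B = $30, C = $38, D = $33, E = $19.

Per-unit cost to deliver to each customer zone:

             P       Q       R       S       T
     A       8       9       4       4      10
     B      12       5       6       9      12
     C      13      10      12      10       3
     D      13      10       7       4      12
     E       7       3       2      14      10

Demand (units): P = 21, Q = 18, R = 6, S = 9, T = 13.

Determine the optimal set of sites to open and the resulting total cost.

Open C, D and E; minimum total cost 378.

For any fixed open set, each customer zone goes to its cheapest open site; total = fixed + service.
{C, D, E}: P→E 7·21=147, Q→E 3·18=54, R→E 2·6=12, S→D 4·9=36, T→C 3·13=39. Service 288; fixed 90; total 378.
{A, C, E}: service 288 + fixed 98 = 386
{C, E}: service 342 + fixed 57 = 399
{A, B, C, D, E}: P→E 7·21=147, Q→E 3·18=54, R→E 2·6=12, S→A 4·9=36, T→C 3·13=39. Service 288; fixed 161; total 449.
No other subset beats 378.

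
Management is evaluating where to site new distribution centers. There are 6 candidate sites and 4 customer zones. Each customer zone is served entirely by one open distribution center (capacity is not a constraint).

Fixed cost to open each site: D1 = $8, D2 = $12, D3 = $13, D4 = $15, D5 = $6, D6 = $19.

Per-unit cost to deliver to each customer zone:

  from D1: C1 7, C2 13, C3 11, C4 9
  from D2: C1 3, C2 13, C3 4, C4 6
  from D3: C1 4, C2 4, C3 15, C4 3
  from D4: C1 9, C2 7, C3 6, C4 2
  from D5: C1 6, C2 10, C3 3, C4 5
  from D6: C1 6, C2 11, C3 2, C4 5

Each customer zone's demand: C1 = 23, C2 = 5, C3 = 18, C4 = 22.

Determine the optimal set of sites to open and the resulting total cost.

Open D2, D3, D4 and D6; minimum total cost 228.

For any fixed open set, each customer zone goes to its cheapest open site; total = fixed + service.
{D2, D3, D4, D6}: C1→D2 3·23=69, C2→D3 4·5=20, C3→D6 2·18=36, C4→D4 2·22=44. Service 169; fixed 59; total 228.
{D2, D4, D6}: service 184 + fixed 46 = 230
{D2, D3, D4, D5}: C1→D2 3·23=69, C2→D3 4·5=20, C3→D5 3·18=54, C4→D4 2·22=44. Service 187; fixed 46; total 233.
{D1, D2, D3, D4, D5, D6}: C1→D2 3·23=69, C2→D3 4·5=20, C3→D6 2·18=36, C4→D4 2·22=44. Service 169; fixed 73; total 242.
No other subset beats 228.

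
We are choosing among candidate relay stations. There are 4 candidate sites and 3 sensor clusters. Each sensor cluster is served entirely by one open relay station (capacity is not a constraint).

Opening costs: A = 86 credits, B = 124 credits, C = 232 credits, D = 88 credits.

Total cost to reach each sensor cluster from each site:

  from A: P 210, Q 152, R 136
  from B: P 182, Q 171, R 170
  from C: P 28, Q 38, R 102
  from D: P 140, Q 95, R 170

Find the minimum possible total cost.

Minimum total cost: 400

For any fixed open set, each sensor cluster goes to its cheapest open site; total = fixed + service.
{C}: P→C 28, Q→C 38, R→C 102. Service 168; fixed 232; total 400.
{A, C}: service 168 + fixed 318 = 486
{C, D}: P→C 28, Q→C 38, R→C 102. Service 168; fixed 320; total 488.
{A, B, C, D}: service 168 + fixed 530 = 698
No other subset beats 400.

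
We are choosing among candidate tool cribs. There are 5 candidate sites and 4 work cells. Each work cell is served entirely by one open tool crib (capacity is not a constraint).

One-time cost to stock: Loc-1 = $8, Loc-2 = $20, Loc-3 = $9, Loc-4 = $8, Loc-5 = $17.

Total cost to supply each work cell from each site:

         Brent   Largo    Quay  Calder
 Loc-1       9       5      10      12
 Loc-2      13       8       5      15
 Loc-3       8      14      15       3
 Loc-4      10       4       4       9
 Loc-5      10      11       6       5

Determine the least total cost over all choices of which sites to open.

Minimum total cost: 35

For any fixed open set, each work cell goes to its cheapest open site; total = fixed + service.
{Loc-4}: Brent→Loc-4 10, Largo→Loc-4 4, Quay→Loc-4 4, Calder→Loc-4 9. Service 27; fixed 8; total 35.
{Loc-3, Loc-4}: service 19 + fixed 17 = 36
{Loc-1, Loc-4}: Brent→Loc-1 9, Largo→Loc-4 4, Quay→Loc-4 4, Calder→Loc-4 9. Service 26; fixed 16; total 42.
{Loc-1, Loc-2, Loc-3, Loc-4, Loc-5}: service 19 + fixed 62 = 81
No other subset beats 35.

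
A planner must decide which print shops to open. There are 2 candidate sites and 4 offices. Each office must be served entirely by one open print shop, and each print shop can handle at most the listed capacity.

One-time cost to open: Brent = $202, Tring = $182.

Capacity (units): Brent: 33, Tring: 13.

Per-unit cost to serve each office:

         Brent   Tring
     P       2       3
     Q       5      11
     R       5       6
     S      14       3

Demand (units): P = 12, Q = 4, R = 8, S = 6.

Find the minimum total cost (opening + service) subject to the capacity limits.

Minimum total cost: 370

Open {Brent}: P→Brent 2·12=24, Q→Brent 5·4=20, R→Brent 5·8=40, S→Brent 14·6=84.
Loads: Brent carries 30/33. Service 168; fixed 202; total 370.
Next best feasible plan costs 486.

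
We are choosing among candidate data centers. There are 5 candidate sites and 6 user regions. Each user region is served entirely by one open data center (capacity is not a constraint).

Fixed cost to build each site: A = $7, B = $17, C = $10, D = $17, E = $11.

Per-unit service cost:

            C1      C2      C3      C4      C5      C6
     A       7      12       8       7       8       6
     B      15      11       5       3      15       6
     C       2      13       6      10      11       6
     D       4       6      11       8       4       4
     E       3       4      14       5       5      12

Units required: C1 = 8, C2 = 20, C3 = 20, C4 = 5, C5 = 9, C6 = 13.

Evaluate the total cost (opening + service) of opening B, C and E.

Each user region is assigned to its cheapest site among the open ones.
{B, C, E}: C1→C 2·8=16, C2→E 4·20=80, C3→B 5·20=100, C4→B 3·5=15, C5→E 5·9=45, C6→B 6·13=78. Service 334; fixed 38; total 372.

Total cost: 372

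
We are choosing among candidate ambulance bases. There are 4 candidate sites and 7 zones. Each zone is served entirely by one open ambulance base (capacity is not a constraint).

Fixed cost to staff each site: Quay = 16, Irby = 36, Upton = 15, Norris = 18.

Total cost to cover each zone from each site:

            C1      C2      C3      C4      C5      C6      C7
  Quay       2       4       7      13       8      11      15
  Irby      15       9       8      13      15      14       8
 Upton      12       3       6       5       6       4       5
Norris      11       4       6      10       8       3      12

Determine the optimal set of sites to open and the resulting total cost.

Open Upton only; minimum total cost 56.

For any fixed open set, each zone goes to its cheapest open site; total = fixed + service.
{Upton}: C1→Upton 12, C2→Upton 3, C3→Upton 6, C4→Upton 5, C5→Upton 6, C6→Upton 4, C7→Upton 5. Service 41; fixed 15; total 56.
{Quay, Upton}: service 31 + fixed 31 = 62
{Upton, Norris}: service 39 + fixed 33 = 72
{Quay, Irby, Upton, Norris}: C1→Quay 2, C2→Upton 3, C3→Upton 6, C4→Upton 5, C5→Upton 6, C6→Norris 3, C7→Upton 5. Service 30; fixed 85; total 115.
No other subset beats 56.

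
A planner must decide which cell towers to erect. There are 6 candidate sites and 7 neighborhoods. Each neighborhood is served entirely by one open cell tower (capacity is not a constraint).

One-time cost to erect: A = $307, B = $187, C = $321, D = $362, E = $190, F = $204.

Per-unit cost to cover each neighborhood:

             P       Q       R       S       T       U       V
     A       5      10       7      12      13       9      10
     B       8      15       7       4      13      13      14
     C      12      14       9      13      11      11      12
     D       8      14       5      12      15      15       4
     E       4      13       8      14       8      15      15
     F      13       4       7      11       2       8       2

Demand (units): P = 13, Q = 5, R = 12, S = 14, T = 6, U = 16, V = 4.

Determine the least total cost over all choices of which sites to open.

For any fixed open set, each neighborhood goes to its cheapest open site; total = fixed + service.
{F}: P→F 13·13=169, Q→F 4·5=20, R→F 7·12=84, S→F 11·14=154, T→F 2·6=12, U→F 8·16=128, V→F 2·4=8. Service 575; fixed 204; total 779.
{B, F}: service 412 + fixed 391 = 803
{B}: P→B 8·13=104, Q→B 15·5=75, R→B 7·12=84, S→B 4·14=56, T→B 13·6=78, U→B 13·16=208, V→B 14·4=56. Service 661; fixed 187; total 848.
{A, B, C, D, E, F}: service 336 + fixed 1571 = 1907
No other subset beats 779.

Minimum total cost: 779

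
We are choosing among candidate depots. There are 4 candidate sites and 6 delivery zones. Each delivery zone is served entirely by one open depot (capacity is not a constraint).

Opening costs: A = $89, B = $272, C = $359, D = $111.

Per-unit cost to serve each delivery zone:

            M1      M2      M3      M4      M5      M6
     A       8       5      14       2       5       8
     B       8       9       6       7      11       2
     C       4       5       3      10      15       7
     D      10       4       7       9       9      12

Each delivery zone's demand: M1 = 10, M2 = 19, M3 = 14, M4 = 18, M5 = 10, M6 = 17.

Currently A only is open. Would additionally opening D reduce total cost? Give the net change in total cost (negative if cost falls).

Yes — net change −6 (cost falls by 6).

Current service cost with {A}: 593.
Adding D: each delivery zone re-picks its cheapest; new service cost 476, saving 117.
Extra fixed cost: 111. Net change = 111 − 117 = -6.
(Totals: 682 → 676.)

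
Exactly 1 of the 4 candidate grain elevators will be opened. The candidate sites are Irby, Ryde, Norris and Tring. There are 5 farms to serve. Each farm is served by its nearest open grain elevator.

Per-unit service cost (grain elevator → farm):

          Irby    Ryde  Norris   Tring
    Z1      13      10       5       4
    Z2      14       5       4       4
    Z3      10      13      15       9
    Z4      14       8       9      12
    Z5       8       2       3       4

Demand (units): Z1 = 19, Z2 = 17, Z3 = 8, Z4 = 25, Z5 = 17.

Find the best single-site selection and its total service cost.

Choose Norris only; total service cost 559.

With exactly 1 open, each farm uses its cheapest among the chosen.
{Norris}: Z1→Norris 5·19=95, Z2→Norris 4·17=68, Z3→Norris 15·8=120, Z4→Norris 9·25=225, Z5→Norris 3·17=51. Service cost 559.
{Tring}: service cost 584
{Ryde}: service cost 613
Among all 4 size-1 choices, {Norris} is lowest.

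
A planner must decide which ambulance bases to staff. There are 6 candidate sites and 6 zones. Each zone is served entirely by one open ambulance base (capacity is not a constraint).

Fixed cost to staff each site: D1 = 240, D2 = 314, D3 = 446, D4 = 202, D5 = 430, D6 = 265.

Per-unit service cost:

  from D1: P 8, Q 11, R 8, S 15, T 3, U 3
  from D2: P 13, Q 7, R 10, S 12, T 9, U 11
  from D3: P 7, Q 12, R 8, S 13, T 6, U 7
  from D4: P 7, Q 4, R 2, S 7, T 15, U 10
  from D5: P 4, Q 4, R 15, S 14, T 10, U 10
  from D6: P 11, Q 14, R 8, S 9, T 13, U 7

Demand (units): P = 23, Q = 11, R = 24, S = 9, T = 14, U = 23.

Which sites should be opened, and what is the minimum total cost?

Open D1 and D4; minimum total cost 869.

For any fixed open set, each zone goes to its cheapest open site; total = fixed + service.
{D1, D4}: P→D4 7·23=161, Q→D4 4·11=44, R→D4 2·24=48, S→D4 7·9=63, T→D1 3·14=42, U→D1 3·23=69. Service 427; fixed 442; total 869.
{D4}: service 756 + fixed 202 = 958
{D1}: service 743 + fixed 240 = 983
{D1, D2, D3, D4, D5, D6}: service 358 + fixed 1897 = 2255
No other subset beats 869.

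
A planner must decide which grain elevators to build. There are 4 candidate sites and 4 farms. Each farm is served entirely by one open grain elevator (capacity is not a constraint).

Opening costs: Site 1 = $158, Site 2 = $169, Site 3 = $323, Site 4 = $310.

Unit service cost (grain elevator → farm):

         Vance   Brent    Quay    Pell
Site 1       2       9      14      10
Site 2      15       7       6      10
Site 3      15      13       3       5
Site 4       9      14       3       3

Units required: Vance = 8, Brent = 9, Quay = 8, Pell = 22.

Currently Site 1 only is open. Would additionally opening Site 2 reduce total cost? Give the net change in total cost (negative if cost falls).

No — net change +87 (cost rises by 87).

Current service cost with {Site 1}: 429.
Adding Site 2: each farm re-picks its cheapest; new service cost 347, saving 82.
Extra fixed cost: 169. Net change = 169 − 82 = 87.
(Totals: 587 → 674.)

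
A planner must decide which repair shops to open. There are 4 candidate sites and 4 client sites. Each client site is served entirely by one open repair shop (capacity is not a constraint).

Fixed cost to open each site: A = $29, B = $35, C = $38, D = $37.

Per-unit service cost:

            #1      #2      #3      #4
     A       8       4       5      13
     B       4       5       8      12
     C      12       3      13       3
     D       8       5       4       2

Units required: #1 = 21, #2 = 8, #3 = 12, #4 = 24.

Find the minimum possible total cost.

Minimum total cost: 292

For any fixed open set, each client site goes to its cheapest open site; total = fixed + service.
{B, D}: #1→B 4·21=84, #2→B 5·8=40, #3→D 4·12=48, #4→D 2·24=48. Service 220; fixed 72; total 292.
{A, B, D}: #1→B 4·21=84, #2→A 4·8=32, #3→D 4·12=48, #4→D 2·24=48. Service 212; fixed 101; total 313.
{B, C, D}: #1→B 4·21=84, #2→C 3·8=24, #3→D 4·12=48, #4→D 2·24=48. Service 204; fixed 110; total 314.
{A, B, C, D}: service 204 + fixed 139 = 343
No other subset beats 292.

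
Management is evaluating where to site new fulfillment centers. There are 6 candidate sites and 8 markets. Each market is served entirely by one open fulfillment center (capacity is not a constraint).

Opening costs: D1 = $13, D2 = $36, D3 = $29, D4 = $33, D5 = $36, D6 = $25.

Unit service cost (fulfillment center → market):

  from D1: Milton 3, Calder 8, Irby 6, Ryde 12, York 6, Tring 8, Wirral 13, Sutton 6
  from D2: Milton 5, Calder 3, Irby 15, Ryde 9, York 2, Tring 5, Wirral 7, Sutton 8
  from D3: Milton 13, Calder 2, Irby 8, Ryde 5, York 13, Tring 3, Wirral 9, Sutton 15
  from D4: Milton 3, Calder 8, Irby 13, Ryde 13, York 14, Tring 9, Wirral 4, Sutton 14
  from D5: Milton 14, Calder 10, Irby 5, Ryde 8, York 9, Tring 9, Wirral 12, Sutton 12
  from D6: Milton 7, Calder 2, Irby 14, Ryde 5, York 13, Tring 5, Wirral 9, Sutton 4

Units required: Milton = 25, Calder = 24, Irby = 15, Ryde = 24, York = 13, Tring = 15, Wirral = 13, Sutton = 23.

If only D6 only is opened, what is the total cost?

Each market is assigned to its cheapest site among the open ones.
{D6}: Milton→D6 7·25=175, Calder→D6 2·24=48, Irby→D6 14·15=210, Ryde→D6 5·24=120, York→D6 13·13=169, Tring→D6 5·15=75, Wirral→D6 9·13=117, Sutton→D6 4·23=92. Service 1006; fixed 25; total 1031.

Total cost: 1031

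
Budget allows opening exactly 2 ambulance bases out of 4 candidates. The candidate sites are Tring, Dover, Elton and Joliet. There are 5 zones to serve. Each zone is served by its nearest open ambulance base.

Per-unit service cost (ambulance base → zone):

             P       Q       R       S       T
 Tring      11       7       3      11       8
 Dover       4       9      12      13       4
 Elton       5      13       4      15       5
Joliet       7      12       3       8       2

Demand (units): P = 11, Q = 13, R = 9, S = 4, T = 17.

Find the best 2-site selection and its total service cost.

With exactly 2 open, each zone uses its cheapest among the chosen.
{Dover, Joliet}: P→Dover 4·11=44, Q→Dover 9·13=117, R→Joliet 3·9=27, S→Joliet 8·4=32, T→Joliet 2·17=34. Service cost 254.
{Tring, Joliet}: service cost 261
{Tring, Dover}: service cost 274
Among all 6 size-2 choices, {Dover, Joliet} is lowest.

Choose Dover and Joliet; total service cost 254.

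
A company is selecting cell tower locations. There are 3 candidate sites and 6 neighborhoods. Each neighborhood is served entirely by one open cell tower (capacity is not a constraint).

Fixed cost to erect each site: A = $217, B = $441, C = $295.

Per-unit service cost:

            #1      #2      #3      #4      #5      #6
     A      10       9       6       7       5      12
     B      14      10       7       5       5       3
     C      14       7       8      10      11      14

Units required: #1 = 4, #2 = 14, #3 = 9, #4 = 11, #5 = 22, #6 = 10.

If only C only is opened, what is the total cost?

Total cost: 1013

Each neighborhood is assigned to its cheapest site among the open ones.
{C}: #1→C 14·4=56, #2→C 7·14=98, #3→C 8·9=72, #4→C 10·11=110, #5→C 11·22=242, #6→C 14·10=140. Service 718; fixed 295; total 1013.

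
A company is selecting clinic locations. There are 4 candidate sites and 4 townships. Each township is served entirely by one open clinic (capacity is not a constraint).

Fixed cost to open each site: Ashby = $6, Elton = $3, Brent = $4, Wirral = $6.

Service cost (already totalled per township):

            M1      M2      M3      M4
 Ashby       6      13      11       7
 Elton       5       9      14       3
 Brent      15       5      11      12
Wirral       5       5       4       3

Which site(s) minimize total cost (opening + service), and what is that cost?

Open Wirral only; minimum total cost 23.

For any fixed open set, each township goes to its cheapest open site; total = fixed + service.
{Wirral}: M1→Wirral 5, M2→Wirral 5, M3→Wirral 4, M4→Wirral 3. Service 17; fixed 6; total 23.
{Elton, Wirral}: M1→Elton 5, M2→Wirral 5, M3→Wirral 4, M4→Elton 3. Service 17; fixed 9; total 26.
{Brent, Wirral}: M1→Wirral 5, M2→Brent 5, M3→Wirral 4, M4→Wirral 3. Service 17; fixed 10; total 27.
{Ashby, Elton, Brent, Wirral}: service 17 + fixed 19 = 36
No other subset beats 23.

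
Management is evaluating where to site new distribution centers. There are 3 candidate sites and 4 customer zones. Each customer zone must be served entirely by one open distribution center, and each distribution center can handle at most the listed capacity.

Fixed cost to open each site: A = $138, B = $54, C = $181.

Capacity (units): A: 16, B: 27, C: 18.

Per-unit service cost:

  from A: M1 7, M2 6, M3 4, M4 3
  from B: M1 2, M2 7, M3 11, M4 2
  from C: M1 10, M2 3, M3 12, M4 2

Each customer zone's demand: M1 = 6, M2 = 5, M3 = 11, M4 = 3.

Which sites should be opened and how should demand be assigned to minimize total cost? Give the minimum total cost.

Open {B}: M1→B 2·6=12, M2→B 7·5=35, M3→B 11·11=121, M4→B 2·3=6.
Loads: B carries 25/27. Service 174; fixed 54; total 228.
Next best feasible plan costs 284.

Minimum total cost: 228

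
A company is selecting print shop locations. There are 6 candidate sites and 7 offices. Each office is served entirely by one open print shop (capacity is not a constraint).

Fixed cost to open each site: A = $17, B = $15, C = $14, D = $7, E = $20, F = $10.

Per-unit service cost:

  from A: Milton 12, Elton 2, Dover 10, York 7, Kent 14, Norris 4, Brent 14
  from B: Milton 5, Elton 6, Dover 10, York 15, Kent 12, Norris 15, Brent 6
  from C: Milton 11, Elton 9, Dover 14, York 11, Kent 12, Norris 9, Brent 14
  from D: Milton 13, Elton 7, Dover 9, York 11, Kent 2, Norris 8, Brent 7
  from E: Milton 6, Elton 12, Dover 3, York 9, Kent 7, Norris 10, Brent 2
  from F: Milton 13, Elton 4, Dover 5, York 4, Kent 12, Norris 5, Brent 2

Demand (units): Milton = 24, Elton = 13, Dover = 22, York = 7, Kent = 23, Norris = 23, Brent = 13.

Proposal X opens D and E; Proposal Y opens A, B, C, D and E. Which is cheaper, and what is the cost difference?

Proposal X: {D, E}: Milton→E 6·24=144, Elton→D 7·13=91, Dover→E 3·22=66, York→E 9·7=63, Kent→D 2·23=46, Norris→D 8·23=184, Brent→E 2·13=26. Service 620; fixed 27; total 647.
Proposal Y: {A, B, C, D, E}: Milton→B 5·24=120, Elton→A 2·13=26, Dover→E 3·22=66, York→A 7·7=49, Kent→D 2·23=46, Norris→A 4·23=92, Brent→E 2·13=26. Service 425; fixed 73; total 498.
Difference: |647 − 498| = 149.

Proposal Y is cheaper by 149.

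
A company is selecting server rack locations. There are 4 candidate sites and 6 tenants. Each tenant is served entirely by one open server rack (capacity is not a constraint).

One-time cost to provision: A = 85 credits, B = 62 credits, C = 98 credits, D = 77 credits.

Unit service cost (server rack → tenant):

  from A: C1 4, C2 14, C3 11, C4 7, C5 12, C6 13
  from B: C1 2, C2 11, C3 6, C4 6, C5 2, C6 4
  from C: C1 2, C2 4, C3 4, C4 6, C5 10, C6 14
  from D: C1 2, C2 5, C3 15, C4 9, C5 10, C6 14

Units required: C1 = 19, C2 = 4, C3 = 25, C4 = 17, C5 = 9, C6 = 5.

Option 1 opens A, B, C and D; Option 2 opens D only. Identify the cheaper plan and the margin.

Option 1 is cheaper by 207.

Option 1: {A, B, C, D}: C1→B 2·19=38, C2→C 4·4=16, C3→C 4·25=100, C4→B 6·17=102, C5→B 2·9=18, C6→B 4·5=20. Service 294; fixed 322; total 616.
Option 2: {D}: C1→D 2·19=38, C2→D 5·4=20, C3→D 15·25=375, C4→D 9·17=153, C5→D 10·9=90, C6→D 14·5=70. Service 746; fixed 77; total 823.
Difference: |616 − 823| = 207.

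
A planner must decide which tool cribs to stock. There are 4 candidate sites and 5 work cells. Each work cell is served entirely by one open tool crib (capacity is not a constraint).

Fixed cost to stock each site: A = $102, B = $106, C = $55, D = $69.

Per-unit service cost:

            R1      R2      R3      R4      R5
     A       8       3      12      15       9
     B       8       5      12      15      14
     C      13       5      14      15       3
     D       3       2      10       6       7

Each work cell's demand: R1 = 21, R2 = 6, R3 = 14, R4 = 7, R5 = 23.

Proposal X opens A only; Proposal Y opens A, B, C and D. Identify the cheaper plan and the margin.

Proposal X: {A}: R1→A 8·21=168, R2→A 3·6=18, R3→A 12·14=168, R4→A 15·7=105, R5→A 9·23=207. Service 666; fixed 102; total 768.
Proposal Y: {A, B, C, D}: R1→D 3·21=63, R2→D 2·6=12, R3→D 10·14=140, R4→D 6·7=42, R5→C 3·23=69. Service 326; fixed 332; total 658.
Difference: |768 − 658| = 110.

Proposal Y is cheaper by 110.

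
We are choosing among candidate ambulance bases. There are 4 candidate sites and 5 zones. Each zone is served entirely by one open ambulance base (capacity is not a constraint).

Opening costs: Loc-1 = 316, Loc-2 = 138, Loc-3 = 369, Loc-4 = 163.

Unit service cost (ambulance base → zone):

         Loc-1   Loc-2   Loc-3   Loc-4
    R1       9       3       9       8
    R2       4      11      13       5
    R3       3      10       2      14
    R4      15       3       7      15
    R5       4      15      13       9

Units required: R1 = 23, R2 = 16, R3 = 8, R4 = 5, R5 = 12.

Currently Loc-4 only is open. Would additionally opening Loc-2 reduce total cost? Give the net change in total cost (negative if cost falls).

Current service cost with {Loc-4}: 559.
Adding Loc-2: each zone re-picks its cheapest; new service cost 352, saving 207.
Extra fixed cost: 138. Net change = 138 − 207 = -69.
(Totals: 722 → 653.)

Yes — net change −69 (cost falls by 69).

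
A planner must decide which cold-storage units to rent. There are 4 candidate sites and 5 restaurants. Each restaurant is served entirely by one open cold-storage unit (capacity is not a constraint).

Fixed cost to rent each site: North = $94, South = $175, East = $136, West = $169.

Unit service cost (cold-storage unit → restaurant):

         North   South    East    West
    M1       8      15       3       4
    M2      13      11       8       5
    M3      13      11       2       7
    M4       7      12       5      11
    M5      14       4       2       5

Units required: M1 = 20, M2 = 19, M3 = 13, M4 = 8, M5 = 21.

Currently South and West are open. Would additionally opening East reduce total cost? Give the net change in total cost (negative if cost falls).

Current service cost with {South, West}: 438.
Adding East: each restaurant re-picks its cheapest; new service cost 263, saving 175.
Extra fixed cost: 136. Net change = 136 − 175 = -39.
(Totals: 782 → 743.)

Yes — net change −39 (cost falls by 39).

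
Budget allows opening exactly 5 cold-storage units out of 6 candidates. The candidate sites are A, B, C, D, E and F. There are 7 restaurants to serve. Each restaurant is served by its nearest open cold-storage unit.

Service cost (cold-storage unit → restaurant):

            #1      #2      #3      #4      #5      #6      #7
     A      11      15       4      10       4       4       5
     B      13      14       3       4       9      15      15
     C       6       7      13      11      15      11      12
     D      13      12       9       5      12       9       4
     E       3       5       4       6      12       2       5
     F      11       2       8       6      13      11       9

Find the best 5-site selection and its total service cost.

Choose A, B, D, E and F; total service cost 22.

With exactly 5 open, each restaurant uses its cheapest among the chosen.
{A, B, D, E, F}: #1→E 3, #2→F 2, #3→B 3, #4→B 4, #5→A 4, #6→E 2, #7→D 4. Service cost 22.
{A, B, C, E, F}: service cost 23
{A, C, D, E, F}: service cost 24
Among all 6 size-5 choices, {A, B, D, E, F} is lowest.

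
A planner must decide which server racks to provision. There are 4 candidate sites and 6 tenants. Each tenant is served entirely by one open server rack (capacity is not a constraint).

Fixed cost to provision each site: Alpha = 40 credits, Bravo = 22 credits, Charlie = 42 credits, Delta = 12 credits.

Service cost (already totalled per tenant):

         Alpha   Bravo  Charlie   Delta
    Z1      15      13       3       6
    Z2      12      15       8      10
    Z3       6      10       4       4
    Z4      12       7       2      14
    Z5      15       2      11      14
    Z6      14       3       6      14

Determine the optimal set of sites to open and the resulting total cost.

For any fixed open set, each tenant goes to its cheapest open site; total = fixed + service.
{Bravo, Delta}: Z1→Delta 6, Z2→Delta 10, Z3→Delta 4, Z4→Bravo 7, Z5→Bravo 2, Z6→Bravo 3. Service 32; fixed 34; total 66.
{Bravo}: service 50 + fixed 22 = 72
{Delta}: Z1→Delta 6, Z2→Delta 10, Z3→Delta 4, Z4→Delta 14, Z5→Delta 14, Z6→Delta 14. Service 62; fixed 12; total 74.
{Alpha, Bravo, Charlie, Delta}: Z1→Charlie 3, Z2→Charlie 8, Z3→Charlie 4, Z4→Charlie 2, Z5→Bravo 2, Z6→Bravo 3. Service 22; fixed 116; total 138.
No other subset beats 66.

Open Bravo and Delta; minimum total cost 66.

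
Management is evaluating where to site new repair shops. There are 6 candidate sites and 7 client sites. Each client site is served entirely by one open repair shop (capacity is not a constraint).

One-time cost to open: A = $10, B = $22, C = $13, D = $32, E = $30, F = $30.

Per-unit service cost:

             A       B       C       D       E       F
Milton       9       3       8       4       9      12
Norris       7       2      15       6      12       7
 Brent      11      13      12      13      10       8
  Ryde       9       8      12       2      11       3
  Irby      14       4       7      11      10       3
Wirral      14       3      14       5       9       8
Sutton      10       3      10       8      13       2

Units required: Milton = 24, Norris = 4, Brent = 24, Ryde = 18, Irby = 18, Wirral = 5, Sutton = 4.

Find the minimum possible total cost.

For any fixed open set, each client site goes to its cheapest open site; total = fixed + service.
{B, F}: Milton→B 3·24=72, Norris→B 2·4=8, Brent→F 8·24=192, Ryde→F 3·18=54, Irby→F 3·18=54, Wirral→B 3·5=15, Sutton→F 2·4=8. Service 403; fixed 52; total 455.
{A, B, F}: Milton→B 3·24=72, Norris→B 2·4=8, Brent→F 8·24=192, Ryde→F 3·18=54, Irby→F 3·18=54, Wirral→B 3·5=15, Sutton→F 2·4=8. Service 403; fixed 62; total 465.
{B, C, F}: Milton→B 3·24=72, Norris→B 2·4=8, Brent→F 8·24=192, Ryde→F 3·18=54, Irby→F 3·18=54, Wirral→B 3·5=15, Sutton→F 2·4=8. Service 403; fixed 65; total 468.
{A, B, C, D, E, F}: Milton→B 3·24=72, Norris→B 2·4=8, Brent→F 8·24=192, Ryde→D 2·18=36, Irby→F 3·18=54, Wirral→B 3·5=15, Sutton→F 2·4=8. Service 385; fixed 137; total 522.
No other subset beats 455.

Minimum total cost: 455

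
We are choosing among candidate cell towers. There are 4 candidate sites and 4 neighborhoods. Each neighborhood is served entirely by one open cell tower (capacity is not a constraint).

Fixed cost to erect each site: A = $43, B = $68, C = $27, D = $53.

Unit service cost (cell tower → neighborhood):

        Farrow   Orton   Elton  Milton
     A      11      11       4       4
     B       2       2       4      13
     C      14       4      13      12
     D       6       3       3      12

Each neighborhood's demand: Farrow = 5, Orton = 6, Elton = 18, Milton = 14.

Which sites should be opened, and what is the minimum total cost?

For any fixed open set, each neighborhood goes to its cheapest open site; total = fixed + service.
{A, D}: Farrow→D 6·5=30, Orton→D 3·6=18, Elton→D 3·18=54, Milton→A 4·14=56. Service 158; fixed 96; total 254.
{A, B}: service 150 + fixed 111 = 261
{A, C}: Farrow→A 11·5=55, Orton→C 4·6=24, Elton→A 4·18=72, Milton→A 4·14=56. Service 207; fixed 70; total 277.
{A, B, C, D}: service 132 + fixed 191 = 323
(All 15 nonempty subsets were checked; A and D is lowest.)

Open A and D; minimum total cost 254.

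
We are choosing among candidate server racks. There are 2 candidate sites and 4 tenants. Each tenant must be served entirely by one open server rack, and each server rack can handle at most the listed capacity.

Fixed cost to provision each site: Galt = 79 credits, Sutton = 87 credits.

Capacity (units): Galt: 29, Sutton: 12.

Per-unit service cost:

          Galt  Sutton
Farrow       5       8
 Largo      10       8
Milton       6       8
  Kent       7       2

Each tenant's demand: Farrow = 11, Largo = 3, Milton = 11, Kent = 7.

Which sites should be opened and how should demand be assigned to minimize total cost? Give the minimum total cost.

Minimum total cost: 325

Open {Galt, Sutton}: Farrow→Galt 5·11=55, Largo→Sutton 8·3=24, Milton→Galt 6·11=66, Kent→Sutton 2·7=14.
Loads: Galt carries 22/29, Sutton carries 10/12. Service 159; fixed 166; total 325.
Next best feasible plan costs 331.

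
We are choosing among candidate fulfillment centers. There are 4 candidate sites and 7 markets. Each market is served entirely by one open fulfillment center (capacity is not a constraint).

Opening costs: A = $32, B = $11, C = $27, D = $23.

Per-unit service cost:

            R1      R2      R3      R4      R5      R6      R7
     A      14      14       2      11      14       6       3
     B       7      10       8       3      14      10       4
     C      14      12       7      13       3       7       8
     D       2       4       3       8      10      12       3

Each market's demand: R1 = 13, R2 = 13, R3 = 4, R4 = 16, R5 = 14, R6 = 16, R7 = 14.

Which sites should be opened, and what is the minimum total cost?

For any fixed open set, each market goes to its cheapest open site; total = fixed + service.
{B, C, D}: R1→D 2·13=26, R2→D 4·13=52, R3→D 3·4=12, R4→B 3·16=48, R5→C 3·14=42, R6→C 7·16=112, R7→D 3·14=42. Service 334; fixed 61; total 395.
{A, B, C, D}: R1→D 2·13=26, R2→D 4·13=52, R3→A 2·4=8, R4→B 3·16=48, R5→C 3·14=42, R6→A 6·16=96, R7→A 3·14=42. Service 314; fixed 93; total 407.
{C, D}: R1→D 2·13=26, R2→D 4·13=52, R3→D 3·4=12, R4→D 8·16=128, R5→C 3·14=42, R6→C 7·16=112, R7→D 3·14=42. Service 414; fixed 50; total 464.
{B}: R1→B 7·13=91, R2→B 10·13=130, R3→B 8·4=32, R4→B 3·16=48, R5→B 14·14=196, R6→B 10·16=160, R7→B 4·14=56. Service 713; fixed 11; total 724.
(All 15 nonempty subsets were checked; B, C and D is lowest.)

Open B, C and D; minimum total cost 395.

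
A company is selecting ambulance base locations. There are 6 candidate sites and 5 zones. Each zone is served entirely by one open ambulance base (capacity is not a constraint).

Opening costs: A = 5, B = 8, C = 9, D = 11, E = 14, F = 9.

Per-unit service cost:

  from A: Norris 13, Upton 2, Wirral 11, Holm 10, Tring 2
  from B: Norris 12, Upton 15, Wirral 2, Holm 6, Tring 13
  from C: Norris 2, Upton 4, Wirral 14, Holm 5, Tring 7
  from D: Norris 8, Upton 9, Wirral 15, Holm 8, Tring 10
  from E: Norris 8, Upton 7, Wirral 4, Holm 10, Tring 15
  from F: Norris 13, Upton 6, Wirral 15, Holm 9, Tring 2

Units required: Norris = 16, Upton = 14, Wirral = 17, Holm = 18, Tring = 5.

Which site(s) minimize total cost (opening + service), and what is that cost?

Open A, B and C; minimum total cost 216.

For any fixed open set, each zone goes to its cheapest open site; total = fixed + service.
{A, B, C}: Norris→C 2·16=32, Upton→A 2·14=28, Wirral→B 2·17=34, Holm→C 5·18=90, Tring→A 2·5=10. Service 194; fixed 22; total 216.
{A, B, C, F}: service 194 + fixed 31 = 225
{A, B, C, D}: service 194 + fixed 33 = 227
{A, B, C, D, E, F}: service 194 + fixed 56 = 250
No other subset beats 216.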